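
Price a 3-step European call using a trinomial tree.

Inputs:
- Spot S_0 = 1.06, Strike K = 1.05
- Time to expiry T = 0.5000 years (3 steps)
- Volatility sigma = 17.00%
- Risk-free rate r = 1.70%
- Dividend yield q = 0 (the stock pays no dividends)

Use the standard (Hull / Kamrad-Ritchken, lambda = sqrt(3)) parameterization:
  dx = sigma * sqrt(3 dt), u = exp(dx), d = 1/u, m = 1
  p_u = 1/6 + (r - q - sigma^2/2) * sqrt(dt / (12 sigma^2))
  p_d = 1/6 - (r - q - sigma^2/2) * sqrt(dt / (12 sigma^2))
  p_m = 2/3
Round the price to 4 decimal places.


Answer: Price = V(0,0) = 0.0574

Derivation:
dt = T/N = 0.166667; dx = sigma*sqrt(3*dt) = 0.120208
u = exp(dx) = 1.127732; d = 1/u = 0.886736
p_u = 0.168434, p_m = 0.666667, p_d = 0.164899
Discount per step: exp(-r*dt) = 0.997171
Stock lattice S(k, j) with j the centered position index:
  k=0: S(0,+0) = 1.0600
  k=1: S(1,-1) = 0.9399; S(1,+0) = 1.0600; S(1,+1) = 1.1954
  k=2: S(2,-2) = 0.8335; S(2,-1) = 0.9399; S(2,+0) = 1.0600; S(2,+1) = 1.1954; S(2,+2) = 1.3481
  k=3: S(3,-3) = 0.7391; S(3,-2) = 0.8335; S(3,-1) = 0.9399; S(3,+0) = 1.0600; S(3,+1) = 1.1954; S(3,+2) = 1.3481; S(3,+3) = 1.5203
Terminal payoffs V(N, j) = max(S_T - K, 0):
  V(3,-3) = 0.000000; V(3,-2) = 0.000000; V(3,-1) = 0.000000; V(3,+0) = 0.010000; V(3,+1) = 0.145395; V(3,+2) = 0.298085; V(3,+3) = 0.470278
Backward induction: V(k, j) = exp(-r*dt) * [p_u * V(k+1, j+1) + p_m * V(k+1, j) + p_d * V(k+1, j-1)]
  V(2,-2) = exp(-r*dt) * [p_u*0.000000 + p_m*0.000000 + p_d*0.000000] = 0.000000
  V(2,-1) = exp(-r*dt) * [p_u*0.010000 + p_m*0.000000 + p_d*0.000000] = 0.001680
  V(2,+0) = exp(-r*dt) * [p_u*0.145395 + p_m*0.010000 + p_d*0.000000] = 0.031068
  V(2,+1) = exp(-r*dt) * [p_u*0.298085 + p_m*0.145395 + p_d*0.010000] = 0.148366
  V(2,+2) = exp(-r*dt) * [p_u*0.470278 + p_m*0.298085 + p_d*0.145395] = 0.301056
  V(1,-1) = exp(-r*dt) * [p_u*0.031068 + p_m*0.001680 + p_d*0.000000] = 0.006335
  V(1,+0) = exp(-r*dt) * [p_u*0.148366 + p_m*0.031068 + p_d*0.001680] = 0.045849
  V(1,+1) = exp(-r*dt) * [p_u*0.301056 + p_m*0.148366 + p_d*0.031068] = 0.154304
  V(0,+0) = exp(-r*dt) * [p_u*0.154304 + p_m*0.045849 + p_d*0.006335] = 0.057438


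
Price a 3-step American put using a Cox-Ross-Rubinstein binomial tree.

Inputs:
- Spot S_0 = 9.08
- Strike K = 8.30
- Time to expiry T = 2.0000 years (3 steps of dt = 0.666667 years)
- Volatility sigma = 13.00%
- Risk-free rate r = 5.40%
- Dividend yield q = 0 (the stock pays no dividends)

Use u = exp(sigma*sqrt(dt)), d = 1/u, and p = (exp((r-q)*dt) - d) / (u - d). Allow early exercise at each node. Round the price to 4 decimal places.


Answer: Price = V(0,0) = 0.1312

Derivation:
dt = T/N = 0.666667
u = exp(sigma*sqrt(dt)) = 1.111983; d = 1/u = 0.899295
p = (exp((r-q)*dt) - d) / (u - d) = 0.645834
Discount per step: exp(-r*dt) = 0.964640
Stock lattice S(k, i) with i counting down-moves:
  k=0: S(0,0) = 9.0800
  k=1: S(1,0) = 10.0968; S(1,1) = 8.1656
  k=2: S(2,0) = 11.2275; S(2,1) = 9.0800; S(2,2) = 7.3433
  k=3: S(3,0) = 12.4847; S(3,1) = 10.0968; S(3,2) = 8.1656; S(3,3) = 6.6038
Terminal payoffs V(N, i) = max(K - S_T, 0):
  V(3,0) = 0.000000; V(3,1) = 0.000000; V(3,2) = 0.134405; V(3,3) = 1.696231
Backward induction: V(k, i) = exp(-r*dt) * [p * V(k+1, i) + (1-p) * V(k+1, i+1)]; then take max(V_cont, immediate exercise) for American.
  V(2,0) = exp(-r*dt) * [p*0.000000 + (1-p)*0.000000] = 0.000000; exercise = 0.000000; V(2,0) = max -> 0.000000
  V(2,1) = exp(-r*dt) * [p*0.000000 + (1-p)*0.134405] = 0.045918; exercise = 0.000000; V(2,1) = max -> 0.045918
  V(2,2) = exp(-r*dt) * [p*0.134405 + (1-p)*1.696231] = 0.663238; exercise = 0.956724; V(2,2) = max -> 0.956724
  V(1,0) = exp(-r*dt) * [p*0.000000 + (1-p)*0.045918] = 0.015688; exercise = 0.000000; V(1,0) = max -> 0.015688
  V(1,1) = exp(-r*dt) * [p*0.045918 + (1-p)*0.956724] = 0.355464; exercise = 0.134405; V(1,1) = max -> 0.355464
  V(0,0) = exp(-r*dt) * [p*0.015688 + (1-p)*0.355464] = 0.131215; exercise = 0.000000; V(0,0) = max -> 0.131215


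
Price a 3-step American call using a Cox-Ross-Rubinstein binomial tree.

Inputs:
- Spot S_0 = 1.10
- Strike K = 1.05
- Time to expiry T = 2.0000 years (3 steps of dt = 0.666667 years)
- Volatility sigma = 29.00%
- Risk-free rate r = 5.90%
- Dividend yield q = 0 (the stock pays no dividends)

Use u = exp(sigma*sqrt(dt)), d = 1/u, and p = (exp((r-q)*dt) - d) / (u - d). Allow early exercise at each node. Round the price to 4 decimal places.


dt = T/N = 0.666667
u = exp(sigma*sqrt(dt)) = 1.267167; d = 1/u = 0.789162
p = (exp((r-q)*dt) - d) / (u - d) = 0.525005
Discount per step: exp(-r*dt) = 0.961430
Stock lattice S(k, i) with i counting down-moves:
  k=0: S(0,0) = 1.1000
  k=1: S(1,0) = 1.3939; S(1,1) = 0.8681
  k=2: S(2,0) = 1.7663; S(2,1) = 1.1000; S(2,2) = 0.6851
  k=3: S(3,0) = 2.2382; S(3,1) = 1.3939; S(3,2) = 0.8681; S(3,3) = 0.5406
Terminal payoffs V(N, i) = max(S_T - K, 0):
  V(3,0) = 1.188178; V(3,1) = 0.343884; V(3,2) = 0.000000; V(3,3) = 0.000000
Backward induction: V(k, i) = exp(-r*dt) * [p * V(k+1, i) + (1-p) * V(k+1, i+1)]; then take max(V_cont, immediate exercise) for American.
  V(2,0) = exp(-r*dt) * [p*1.188178 + (1-p)*0.343884] = 0.756783; exercise = 0.716285; V(2,0) = max -> 0.756783
  V(2,1) = exp(-r*dt) * [p*0.343884 + (1-p)*0.000000] = 0.173577; exercise = 0.050000; V(2,1) = max -> 0.173577
  V(2,2) = exp(-r*dt) * [p*0.000000 + (1-p)*0.000000] = 0.000000; exercise = 0.000000; V(2,2) = max -> 0.000000
  V(1,0) = exp(-r*dt) * [p*0.756783 + (1-p)*0.173577] = 0.461259; exercise = 0.343884; V(1,0) = max -> 0.461259
  V(1,1) = exp(-r*dt) * [p*0.173577 + (1-p)*0.000000] = 0.087614; exercise = 0.000000; V(1,1) = max -> 0.087614
  V(0,0) = exp(-r*dt) * [p*0.461259 + (1-p)*0.087614] = 0.272834; exercise = 0.050000; V(0,0) = max -> 0.272834

Answer: Price = V(0,0) = 0.2728


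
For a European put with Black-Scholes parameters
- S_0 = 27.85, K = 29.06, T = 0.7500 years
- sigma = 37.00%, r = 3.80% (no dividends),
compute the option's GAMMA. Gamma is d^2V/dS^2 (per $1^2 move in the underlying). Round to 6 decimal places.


d1 = 0.1164306655; d2 = -0.2039987339
phi(d1) = 0.3962473731; exp(-qT) = 1.0000000000; exp(-rT) = 0.9719022941
Gamma = exp(-qT) * phi(d1) / (S * sigma * sqrt(T)) = 1.0000000000 * 0.3962473731 / (27.8500 * 0.3700 * 0.8660254038) = 0.044403

Answer: Gamma = 0.044403


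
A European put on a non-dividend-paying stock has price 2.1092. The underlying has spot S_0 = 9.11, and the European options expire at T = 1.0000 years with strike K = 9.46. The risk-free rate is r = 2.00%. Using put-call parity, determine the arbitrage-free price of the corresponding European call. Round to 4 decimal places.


Answer: Call price = 1.9465

Derivation:
Put-call parity: C - P = S_0 * exp(-qT) - K * exp(-rT).
S_0 * exp(-qT) = 9.1100 * 1.00000000 = 9.11000000
K * exp(-rT) = 9.4600 * 0.98019867 = 9.27267945
C = P + S*exp(-qT) - K*exp(-rT)
C = 2.1092 + 9.11000000 - 9.27267945 = 1.9465


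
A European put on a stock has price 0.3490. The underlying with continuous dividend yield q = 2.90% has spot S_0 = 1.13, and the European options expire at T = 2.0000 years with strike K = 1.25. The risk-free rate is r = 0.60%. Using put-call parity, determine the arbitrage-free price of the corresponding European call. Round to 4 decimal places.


Answer: Call price = 0.1802

Derivation:
Put-call parity: C - P = S_0 * exp(-qT) - K * exp(-rT).
S_0 * exp(-qT) = 1.1300 * 0.94364995 = 1.06632444
K * exp(-rT) = 1.2500 * 0.98807171 = 1.23508964
C = P + S*exp(-qT) - K*exp(-rT)
C = 0.3490 + 1.06632444 - 1.23508964 = 0.1802


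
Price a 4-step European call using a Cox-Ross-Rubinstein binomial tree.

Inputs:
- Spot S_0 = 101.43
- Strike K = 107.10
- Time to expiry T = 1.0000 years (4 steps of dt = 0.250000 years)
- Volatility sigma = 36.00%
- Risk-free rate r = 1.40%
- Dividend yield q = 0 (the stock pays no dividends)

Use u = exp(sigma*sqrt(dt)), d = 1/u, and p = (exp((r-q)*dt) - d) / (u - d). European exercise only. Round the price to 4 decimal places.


dt = T/N = 0.250000
u = exp(sigma*sqrt(dt)) = 1.197217; d = 1/u = 0.835270
p = (exp((r-q)*dt) - d) / (u - d) = 0.464808
Discount per step: exp(-r*dt) = 0.996506
Stock lattice S(k, i) with i counting down-moves:
  k=0: S(0,0) = 101.4300
  k=1: S(1,0) = 121.4338; S(1,1) = 84.7215
  k=2: S(2,0) = 145.3826; S(2,1) = 101.4300; S(2,2) = 70.7653
  k=3: S(3,0) = 174.0546; S(3,1) = 121.4338; S(3,2) = 84.7215; S(3,3) = 59.1082
  k=4: S(4,0) = 208.3812; S(4,1) = 145.3826; S(4,2) = 101.4300; S(4,3) = 70.7653; S(4,4) = 49.3713
Terminal payoffs V(N, i) = max(S_T - K, 0):
  V(4,0) = 101.281161; V(4,1) = 38.282603; V(4,2) = 0.000000; V(4,3) = 0.000000; V(4,4) = 0.000000
Backward induction: V(k, i) = exp(-r*dt) * [p * V(k+1, i) + (1-p) * V(k+1, i+1)].
  V(3,0) = exp(-r*dt) * [p*101.281161 + (1-p)*38.282603] = 67.328771
  V(3,1) = exp(-r*dt) * [p*38.282603 + (1-p)*0.000000] = 17.731888
  V(3,2) = exp(-r*dt) * [p*0.000000 + (1-p)*0.000000] = 0.000000
  V(3,3) = exp(-r*dt) * [p*0.000000 + (1-p)*0.000000] = 0.000000
  V(2,0) = exp(-r*dt) * [p*67.328771 + (1-p)*17.731888] = 40.642417
  V(2,1) = exp(-r*dt) * [p*17.731888 + (1-p)*0.000000] = 8.213127
  V(2,2) = exp(-r*dt) * [p*0.000000 + (1-p)*0.000000] = 0.000000
  V(1,0) = exp(-r*dt) * [p*40.642417 + (1-p)*8.213127] = 23.205159
  V(1,1) = exp(-r*dt) * [p*8.213127 + (1-p)*0.000000] = 3.804189
  V(0,0) = exp(-r*dt) * [p*23.205159 + (1-p)*3.804189] = 12.777116

Answer: Price = V(0,0) = 12.7771


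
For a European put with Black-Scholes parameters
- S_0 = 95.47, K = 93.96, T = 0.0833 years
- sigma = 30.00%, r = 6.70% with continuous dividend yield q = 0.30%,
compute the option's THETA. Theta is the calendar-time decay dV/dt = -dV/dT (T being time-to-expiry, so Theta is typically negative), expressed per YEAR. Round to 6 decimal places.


Answer: Theta = -16.462789

Derivation:
d1 = 0.2889939271; d2 = 0.2024087090
phi(d1) = 0.3826259962; exp(-qT) = 0.9997501312; exp(-rT) = 0.9944344454
Theta = -S*exp(-qT)*phi(d1)*sigma/(2*sqrt(T)) + r*K*exp(-rT)*N(-d2) - q*S*exp(-qT)*N(-d1)
N(-d1) = 0.3862930124; N(-d2) = 0.4197986103; sqrt(T) = 0.2886173938
Term 1 = -95.4700 * 0.9997501312 * 0.3826259962 * 0.3000 / (2 * 0.2886173938) = -18.9802366949
Term 2 = 0.0670 * 93.9600 * 0.9944344454 * 0.4197986103 = 2.6280581257
Term 3 = -0.0030 * 95.4700 * 0.9997501312 * 0.3862930124 = -0.1106105367
Theta = -18.9802366949 + (2.6280581257) + (-0.1106105367) = -16.462789


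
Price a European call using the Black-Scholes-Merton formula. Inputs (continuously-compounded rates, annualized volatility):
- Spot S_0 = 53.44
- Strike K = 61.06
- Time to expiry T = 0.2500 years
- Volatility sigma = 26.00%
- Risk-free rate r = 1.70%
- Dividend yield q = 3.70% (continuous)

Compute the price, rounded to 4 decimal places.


d1 = (ln(S/K) + (r - q + 0.5*sigma^2) * T) / (sigma * sqrt(T)) = -0.99882660
d2 = d1 - sigma * sqrt(T) = -1.12882660
exp(-rT) = 0.99575902; exp(-qT) = 0.99079265
C = S_0 * exp(-qT) * N(d1) - K * exp(-rT) * N(d2)
N(d1) = 0.15893935; N(d2) = 0.12948549
C = 53.4400 * 0.99079265 * 0.15893935 - 61.0600 * 0.99575902 * 0.12948549 = 0.5427

Answer: Price = 0.5427


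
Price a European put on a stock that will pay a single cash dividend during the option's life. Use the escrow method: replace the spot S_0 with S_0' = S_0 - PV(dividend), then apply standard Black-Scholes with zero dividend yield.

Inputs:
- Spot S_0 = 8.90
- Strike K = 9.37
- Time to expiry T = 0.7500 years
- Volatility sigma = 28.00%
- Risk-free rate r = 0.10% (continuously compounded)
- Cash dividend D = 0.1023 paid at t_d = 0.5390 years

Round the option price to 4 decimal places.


Answer: Price = 1.1875

Derivation:
PV(D) = D * exp(-r * t_d) = 0.1023 * 0.99946115 = 0.10224488
S_0' = S_0 - PV(D) = 8.9000 - 0.10224488 = 8.79775512
d1 = (ln(S_0'/K) + (r + sigma^2/2)*T) / (sigma*sqrt(T)) = -0.13553919
d2 = d1 - sigma*sqrt(T) = -0.37802630
exp(-rT) = 0.99925028
N(-d1) = 0.55390721; N(-d2) = 0.64729447
P = K * exp(-rT) * N(-d2) - S_0' * N(-d1) = 9.3700 * 0.99925028 * 0.64729447 - 8.79775512 * 0.55390721 = 1.1875


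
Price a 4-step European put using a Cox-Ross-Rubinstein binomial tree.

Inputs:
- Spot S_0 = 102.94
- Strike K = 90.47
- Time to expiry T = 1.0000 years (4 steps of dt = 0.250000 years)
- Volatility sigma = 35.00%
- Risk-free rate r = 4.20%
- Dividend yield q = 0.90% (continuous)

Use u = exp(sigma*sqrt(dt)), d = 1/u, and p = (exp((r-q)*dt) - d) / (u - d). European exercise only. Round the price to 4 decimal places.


Answer: Price = V(0,0) = 7.4036

Derivation:
dt = T/N = 0.250000
u = exp(sigma*sqrt(dt)) = 1.191246; d = 1/u = 0.839457
p = (exp((r-q)*dt) - d) / (u - d) = 0.479910
Discount per step: exp(-r*dt) = 0.989555
Stock lattice S(k, i) with i counting down-moves:
  k=0: S(0,0) = 102.9400
  k=1: S(1,0) = 122.6269; S(1,1) = 86.4137
  k=2: S(2,0) = 146.0788; S(2,1) = 102.9400; S(2,2) = 72.5406
  k=3: S(3,0) = 174.0158; S(3,1) = 122.6269; S(3,2) = 86.4137; S(3,3) = 60.8947
  k=4: S(4,0) = 207.2957; S(4,1) = 146.0788; S(4,2) = 102.9400; S(4,3) = 72.5406; S(4,4) = 51.1185
Terminal payoffs V(N, i) = max(K - S_T, 0):
  V(4,0) = 0.000000; V(4,1) = 0.000000; V(4,2) = 0.000000; V(4,3) = 17.929408; V(4,4) = 39.351509
Backward induction: V(k, i) = exp(-r*dt) * [p * V(k+1, i) + (1-p) * V(k+1, i+1)].
  V(3,0) = exp(-r*dt) * [p*0.000000 + (1-p)*0.000000] = 0.000000
  V(3,1) = exp(-r*dt) * [p*0.000000 + (1-p)*0.000000] = 0.000000
  V(3,2) = exp(-r*dt) * [p*0.000000 + (1-p)*17.929408] = 9.227509
  V(3,3) = exp(-r*dt) * [p*17.929408 + (1-p)*39.351509] = 28.767185
  V(2,0) = exp(-r*dt) * [p*0.000000 + (1-p)*0.000000] = 0.000000
  V(2,1) = exp(-r*dt) * [p*0.000000 + (1-p)*9.227509] = 4.749009
  V(2,2) = exp(-r*dt) * [p*9.227509 + (1-p)*28.767185] = 19.187373
  V(1,0) = exp(-r*dt) * [p*0.000000 + (1-p)*4.749009] = 2.444114
  V(1,1) = exp(-r*dt) * [p*4.749009 + (1-p)*19.187373] = 12.130221
  V(0,0) = exp(-r*dt) * [p*2.444114 + (1-p)*12.130221] = 7.403616


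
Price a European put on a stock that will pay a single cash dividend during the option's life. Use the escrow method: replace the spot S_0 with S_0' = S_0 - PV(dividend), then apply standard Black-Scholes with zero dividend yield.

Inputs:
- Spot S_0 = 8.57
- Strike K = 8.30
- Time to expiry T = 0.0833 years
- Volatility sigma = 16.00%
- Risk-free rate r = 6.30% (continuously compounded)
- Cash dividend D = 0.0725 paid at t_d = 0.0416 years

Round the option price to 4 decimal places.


PV(D) = D * exp(-r * t_d) = 0.0725 * 0.99738263 = 0.07231024
S_0' = S_0 - PV(D) = 8.5700 - 0.07231024 = 8.49768976
d1 = (ln(S_0'/K) + (r + sigma^2/2)*T) / (sigma*sqrt(T)) = 0.64646482
d2 = d1 - sigma*sqrt(T) = 0.60028604
exp(-rT) = 0.99476585
N(-d1) = 0.25898919; N(-d2) = 0.27415781
P = K * exp(-rT) * N(-d2) - S_0' * N(-d1) = 8.3000 * 0.99476585 * 0.27415781 - 8.49768976 * 0.25898919 = 0.0628

Answer: Price = 0.0628


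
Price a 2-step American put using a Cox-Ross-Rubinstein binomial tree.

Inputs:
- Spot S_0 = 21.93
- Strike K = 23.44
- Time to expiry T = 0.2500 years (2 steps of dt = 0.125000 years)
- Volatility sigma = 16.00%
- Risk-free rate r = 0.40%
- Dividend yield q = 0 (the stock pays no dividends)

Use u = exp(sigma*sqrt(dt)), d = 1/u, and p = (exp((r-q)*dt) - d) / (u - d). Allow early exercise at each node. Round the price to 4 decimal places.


Answer: Price = V(0,0) = 1.7607

Derivation:
dt = T/N = 0.125000
u = exp(sigma*sqrt(dt)) = 1.058199; d = 1/u = 0.945002
p = (exp((r-q)*dt) - d) / (u - d) = 0.490280
Discount per step: exp(-r*dt) = 0.999500
Stock lattice S(k, i) with i counting down-moves:
  k=0: S(0,0) = 21.9300
  k=1: S(1,0) = 23.2063; S(1,1) = 20.7239
  k=2: S(2,0) = 24.5569; S(2,1) = 21.9300; S(2,2) = 19.5841
Terminal payoffs V(N, i) = max(K - S_T, 0):
  V(2,0) = 0.000000; V(2,1) = 1.510000; V(2,2) = 3.855891
Backward induction: V(k, i) = exp(-r*dt) * [p * V(k+1, i) + (1-p) * V(k+1, i+1)]; then take max(V_cont, immediate exercise) for American.
  V(1,0) = exp(-r*dt) * [p*0.000000 + (1-p)*1.510000] = 0.769293; exercise = 0.233693; V(1,0) = max -> 0.769293
  V(1,1) = exp(-r*dt) * [p*1.510000 + (1-p)*3.855891] = 2.704395; exercise = 2.716113; V(1,1) = max -> 2.716113
  V(0,0) = exp(-r*dt) * [p*0.769293 + (1-p)*2.716113] = 1.760746; exercise = 1.510000; V(0,0) = max -> 1.760746


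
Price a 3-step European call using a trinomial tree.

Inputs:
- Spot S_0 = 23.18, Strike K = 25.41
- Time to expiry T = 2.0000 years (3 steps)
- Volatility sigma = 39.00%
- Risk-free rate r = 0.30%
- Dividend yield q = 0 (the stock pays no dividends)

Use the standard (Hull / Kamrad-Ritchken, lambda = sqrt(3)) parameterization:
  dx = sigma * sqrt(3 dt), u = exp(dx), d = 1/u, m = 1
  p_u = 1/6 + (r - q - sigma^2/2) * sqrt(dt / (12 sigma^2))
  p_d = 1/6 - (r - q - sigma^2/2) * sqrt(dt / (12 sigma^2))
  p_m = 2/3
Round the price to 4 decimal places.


dt = T/N = 0.666667; dx = sigma*sqrt(3*dt) = 0.551543
u = exp(dx) = 1.735930; d = 1/u = 0.576060
p_u = 0.122518, p_m = 0.666667, p_d = 0.210816
Discount per step: exp(-r*dt) = 0.998002
Stock lattice S(k, j) with j the centered position index:
  k=0: S(0,+0) = 23.1800
  k=1: S(1,-1) = 13.3531; S(1,+0) = 23.1800; S(1,+1) = 40.2389
  k=2: S(2,-2) = 7.6922; S(2,-1) = 13.3531; S(2,+0) = 23.1800; S(2,+1) = 40.2389; S(2,+2) = 69.8518
  k=3: S(3,-3) = 4.4312; S(3,-2) = 7.6922; S(3,-1) = 13.3531; S(3,+0) = 23.1800; S(3,+1) = 40.2389; S(3,+2) = 69.8518; S(3,+3) = 121.2579
Terminal payoffs V(N, j) = max(S_T - K, 0):
  V(3,-3) = 0.000000; V(3,-2) = 0.000000; V(3,-1) = 0.000000; V(3,+0) = 0.000000; V(3,+1) = 14.828857; V(3,+2) = 44.441839; V(3,+3) = 95.847903
Backward induction: V(k, j) = exp(-r*dt) * [p_u * V(k+1, j+1) + p_m * V(k+1, j) + p_d * V(k+1, j-1)]
  V(2,-2) = exp(-r*dt) * [p_u*0.000000 + p_m*0.000000 + p_d*0.000000] = 0.000000
  V(2,-1) = exp(-r*dt) * [p_u*0.000000 + p_m*0.000000 + p_d*0.000000] = 0.000000
  V(2,+0) = exp(-r*dt) * [p_u*14.828857 + p_m*0.000000 + p_d*0.000000] = 1.813169
  V(2,+1) = exp(-r*dt) * [p_u*44.441839 + p_m*14.828857 + p_d*0.000000] = 15.300191
  V(2,+2) = exp(-r*dt) * [p_u*95.847903 + p_m*44.441839 + p_d*14.828857] = 44.408217
  V(1,-1) = exp(-r*dt) * [p_u*1.813169 + p_m*0.000000 + p_d*0.000000] = 0.221702
  V(1,+0) = exp(-r*dt) * [p_u*15.300191 + p_m*1.813169 + p_d*0.000000] = 3.077165
  V(1,+1) = exp(-r*dt) * [p_u*44.408217 + p_m*15.300191 + p_d*1.813169] = 15.991155
  V(0,+0) = exp(-r*dt) * [p_u*15.991155 + p_m*3.077165 + p_d*0.221702] = 4.049276

Answer: Price = V(0,0) = 4.0493


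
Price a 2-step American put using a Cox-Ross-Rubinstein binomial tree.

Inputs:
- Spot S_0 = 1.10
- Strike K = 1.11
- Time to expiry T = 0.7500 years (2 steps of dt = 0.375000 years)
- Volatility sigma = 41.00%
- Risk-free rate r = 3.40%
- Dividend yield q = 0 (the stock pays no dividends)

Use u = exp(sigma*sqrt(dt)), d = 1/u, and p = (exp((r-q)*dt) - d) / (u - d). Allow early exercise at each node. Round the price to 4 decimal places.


dt = T/N = 0.375000
u = exp(sigma*sqrt(dt)) = 1.285404; d = 1/u = 0.777966
p = (exp((r-q)*dt) - d) / (u - d) = 0.462847
Discount per step: exp(-r*dt) = 0.987331
Stock lattice S(k, i) with i counting down-moves:
  k=0: S(0,0) = 1.1000
  k=1: S(1,0) = 1.4139; S(1,1) = 0.8558
  k=2: S(2,0) = 1.8175; S(2,1) = 1.1000; S(2,2) = 0.6658
Terminal payoffs V(N, i) = max(K - S_T, 0):
  V(2,0) = 0.000000; V(2,1) = 0.010000; V(2,2) = 0.444246
Backward induction: V(k, i) = exp(-r*dt) * [p * V(k+1, i) + (1-p) * V(k+1, i+1)]; then take max(V_cont, immediate exercise) for American.
  V(1,0) = exp(-r*dt) * [p*0.000000 + (1-p)*0.010000] = 0.005303; exercise = 0.000000; V(1,0) = max -> 0.005303
  V(1,1) = exp(-r*dt) * [p*0.010000 + (1-p)*0.444246] = 0.240175; exercise = 0.254238; V(1,1) = max -> 0.254238
  V(0,0) = exp(-r*dt) * [p*0.005303 + (1-p)*0.254238] = 0.137258; exercise = 0.010000; V(0,0) = max -> 0.137258

Answer: Price = V(0,0) = 0.1373


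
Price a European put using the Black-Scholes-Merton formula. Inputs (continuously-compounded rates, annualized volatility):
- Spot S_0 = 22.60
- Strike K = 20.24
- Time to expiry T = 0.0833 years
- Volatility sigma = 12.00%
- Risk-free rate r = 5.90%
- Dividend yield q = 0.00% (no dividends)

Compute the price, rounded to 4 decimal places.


Answer: Price = 0.0001

Derivation:
d1 = (ln(S/K) + (r - q + 0.5*sigma^2) * T) / (sigma * sqrt(T)) = 3.34362852
d2 = d1 - sigma * sqrt(T) = 3.30899443
exp(-rT) = 0.99509736; exp(-qT) = 1.00000000
P = K * exp(-rT) * N(-d2) - S_0 * exp(-qT) * N(-d1)
N(-d1) = 0.00041345; N(-d2) = 0.00046816
P = 20.2400 * 0.99509736 * 0.00046816 - 22.6000 * 1.00000000 * 0.00041345 = 0.0001


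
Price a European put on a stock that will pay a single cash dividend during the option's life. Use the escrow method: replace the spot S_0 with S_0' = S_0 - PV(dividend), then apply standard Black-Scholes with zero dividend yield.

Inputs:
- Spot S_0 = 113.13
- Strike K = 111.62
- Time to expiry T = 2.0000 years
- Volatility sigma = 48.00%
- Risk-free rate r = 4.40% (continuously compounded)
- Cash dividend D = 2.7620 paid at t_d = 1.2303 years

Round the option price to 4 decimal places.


Answer: Price = 24.2925

Derivation:
PV(D) = D * exp(-r * t_d) = 2.7620 * 0.94730592 = 2.61645894
S_0' = S_0 - PV(D) = 113.1300 - 2.61645894 = 110.51354106
d1 = (ln(S_0'/K) + (r + sigma^2/2)*T) / (sigma*sqrt(T)) = 0.45437181
d2 = d1 - sigma*sqrt(T) = -0.22445070
exp(-rT) = 0.91576088
N(-d1) = 0.32478062; N(-d2) = 0.58879669
P = K * exp(-rT) * N(-d2) - S_0' * N(-d1) = 111.6200 * 0.91576088 * 0.58879669 - 110.51354106 * 0.32478062 = 24.2925


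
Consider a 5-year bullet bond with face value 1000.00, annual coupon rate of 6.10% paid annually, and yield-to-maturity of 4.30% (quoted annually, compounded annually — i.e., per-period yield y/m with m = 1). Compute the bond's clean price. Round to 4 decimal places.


Coupon per period c = face * coupon_rate / m = 61.000000
Periods per year m = 1; per-period yield y/m = 0.043000
Number of cashflows N = 5
Cashflows (t years, CF_t, discount factor 1/(1+y/m)^(m*t), PV):
  t = 1.0000: CF_t = 61.000000, DF = 0.958773, PV = 58.485139
  t = 2.0000: CF_t = 61.000000, DF = 0.919245, PV = 56.073959
  t = 3.0000: CF_t = 61.000000, DF = 0.881347, PV = 53.762185
  t = 4.0000: CF_t = 61.000000, DF = 0.845012, PV = 51.545719
  t = 5.0000: CF_t = 1061.000000, DF = 0.810174, PV = 859.594923
Price P = sum_t PV_t = 1079.461925

Answer: Price = 1079.4619


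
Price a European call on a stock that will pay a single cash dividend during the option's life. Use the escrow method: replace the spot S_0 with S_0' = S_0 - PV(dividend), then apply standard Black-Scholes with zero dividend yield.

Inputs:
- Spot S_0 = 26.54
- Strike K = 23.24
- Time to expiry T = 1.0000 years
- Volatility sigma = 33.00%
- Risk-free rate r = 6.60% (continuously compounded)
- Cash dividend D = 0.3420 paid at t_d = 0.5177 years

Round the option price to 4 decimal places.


Answer: Price = 5.8515

Derivation:
PV(D) = D * exp(-r * t_d) = 0.3420 * 0.96640894 = 0.33051186
S_0' = S_0 - PV(D) = 26.5400 - 0.33051186 = 26.20948814
d1 = (ln(S_0'/K) + (r + sigma^2/2)*T) / (sigma*sqrt(T)) = 0.72938350
d2 = d1 - sigma*sqrt(T) = 0.39938350
exp(-rT) = 0.93613086
N(d1) = 0.76711645; N(d2) = 0.65519468
C = S_0' * N(d1) - K * exp(-rT) * N(d2) = 26.20948814 * 0.76711645 - 23.2400 * 0.93613086 * 0.65519468 = 5.8515


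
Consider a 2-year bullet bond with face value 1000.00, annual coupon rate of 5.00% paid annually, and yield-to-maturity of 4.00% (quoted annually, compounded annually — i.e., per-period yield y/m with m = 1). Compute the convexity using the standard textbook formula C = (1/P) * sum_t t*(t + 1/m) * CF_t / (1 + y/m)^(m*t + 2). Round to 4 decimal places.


Answer: Convexity = 5.3728

Derivation:
Coupon per period c = face * coupon_rate / m = 50.000000
Periods per year m = 1; per-period yield y/m = 0.040000
Number of cashflows N = 2
Cashflows (t years, CF_t, discount factor 1/(1+y/m)^(m*t), PV):
  t = 1.0000: CF_t = 50.000000, DF = 0.961538, PV = 48.076923
  t = 2.0000: CF_t = 1050.000000, DF = 0.924556, PV = 970.784024
Price P = sum_t PV_t = 1018.860947
Convexity numerator sum_t t*(t + 1/m) * CF_t / (1+y/m)^(m*t + 2):
  t = 1.0000: term = 88.899636
  t = 2.0000: term = 5385.266403
Convexity = (1/P) * sum = 5474.166039 / 1018.860947 = 5.372829


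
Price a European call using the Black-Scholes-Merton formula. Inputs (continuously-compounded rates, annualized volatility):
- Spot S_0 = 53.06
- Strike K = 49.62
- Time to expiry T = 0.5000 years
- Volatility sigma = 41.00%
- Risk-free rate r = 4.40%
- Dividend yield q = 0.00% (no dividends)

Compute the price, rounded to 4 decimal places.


Answer: Price = 8.3866

Derivation:
d1 = (ln(S/K) + (r - q + 0.5*sigma^2) * T) / (sigma * sqrt(T)) = 0.45204602
d2 = d1 - sigma * sqrt(T) = 0.16213224
exp(-rT) = 0.97824024; exp(-qT) = 1.00000000
C = S_0 * exp(-qT) * N(d1) - K * exp(-rT) * N(d2)
N(d1) = 0.67438209; N(d2) = 0.56439914
C = 53.0600 * 1.00000000 * 0.67438209 - 49.6200 * 0.97824024 * 0.56439914 = 8.3866


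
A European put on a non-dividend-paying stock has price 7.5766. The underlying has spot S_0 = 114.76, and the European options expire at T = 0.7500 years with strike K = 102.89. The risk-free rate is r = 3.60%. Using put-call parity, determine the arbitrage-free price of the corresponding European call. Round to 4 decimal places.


Put-call parity: C - P = S_0 * exp(-qT) - K * exp(-rT).
S_0 * exp(-qT) = 114.7600 * 1.00000000 = 114.76000000
K * exp(-rT) = 102.8900 * 0.97336124 = 100.14913814
C = P + S*exp(-qT) - K*exp(-rT)
C = 7.5766 + 114.76000000 - 100.14913814 = 22.1875

Answer: Call price = 22.1875


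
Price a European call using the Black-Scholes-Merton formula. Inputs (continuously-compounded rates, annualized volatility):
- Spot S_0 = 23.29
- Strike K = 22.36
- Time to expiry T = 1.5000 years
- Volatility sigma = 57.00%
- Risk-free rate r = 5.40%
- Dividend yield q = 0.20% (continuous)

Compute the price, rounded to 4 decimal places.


Answer: Price = 7.3659

Derivation:
d1 = (ln(S/K) + (r - q + 0.5*sigma^2) * T) / (sigma * sqrt(T)) = 0.51915637
d2 = d1 - sigma * sqrt(T) = -0.17894821
exp(-rT) = 0.92219369; exp(-qT) = 0.99700450
C = S_0 * exp(-qT) * N(d1) - K * exp(-rT) * N(d2)
N(d1) = 0.69817415; N(d2) = 0.42898918
C = 23.2900 * 0.99700450 * 0.69817415 - 22.3600 * 0.92219369 * 0.42898918 = 7.3659


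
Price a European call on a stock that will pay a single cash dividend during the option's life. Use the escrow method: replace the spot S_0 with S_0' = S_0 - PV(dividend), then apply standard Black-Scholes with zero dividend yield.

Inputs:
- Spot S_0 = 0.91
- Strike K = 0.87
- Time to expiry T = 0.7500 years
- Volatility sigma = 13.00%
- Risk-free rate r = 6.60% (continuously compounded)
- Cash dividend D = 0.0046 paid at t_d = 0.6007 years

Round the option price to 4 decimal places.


Answer: Price = 0.0894

Derivation:
PV(D) = D * exp(-r * t_d) = 0.0046 * 0.96112943 = 0.00442120
S_0' = S_0 - PV(D) = 0.9100 - 0.00442120 = 0.90557880
d1 = (ln(S_0'/K) + (r + sigma^2/2)*T) / (sigma*sqrt(T)) = 0.85197883
d2 = d1 - sigma*sqrt(T) = 0.73939553
exp(-rT) = 0.95170516
N(d1) = 0.80288708; N(d2) = 0.77016657
C = S_0' * N(d1) - K * exp(-rT) * N(d2) = 0.90557880 * 0.80288708 - 0.8700 * 0.95170516 * 0.77016657 = 0.0894


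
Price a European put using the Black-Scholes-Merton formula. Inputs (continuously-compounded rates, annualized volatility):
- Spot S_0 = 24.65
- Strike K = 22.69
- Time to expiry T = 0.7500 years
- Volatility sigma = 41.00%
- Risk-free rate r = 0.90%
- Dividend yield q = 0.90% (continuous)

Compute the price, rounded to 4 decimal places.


Answer: Price = 2.4283

Derivation:
d1 = (ln(S/K) + (r - q + 0.5*sigma^2) * T) / (sigma * sqrt(T)) = 0.41087653
d2 = d1 - sigma * sqrt(T) = 0.05580612
exp(-rT) = 0.99327273; exp(-qT) = 0.99327273
P = K * exp(-rT) * N(-d2) - S_0 * exp(-qT) * N(-d1)
N(-d1) = 0.34058153; N(-d2) = 0.47774813
P = 22.6900 * 0.99327273 * 0.47774813 - 24.6500 * 0.99327273 * 0.34058153 = 2.4283


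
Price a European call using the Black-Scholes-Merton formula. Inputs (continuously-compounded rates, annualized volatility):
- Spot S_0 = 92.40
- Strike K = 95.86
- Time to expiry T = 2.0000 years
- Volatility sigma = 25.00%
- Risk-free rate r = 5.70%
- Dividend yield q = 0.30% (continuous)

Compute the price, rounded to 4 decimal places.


d1 = (ln(S/K) + (r - q + 0.5*sigma^2) * T) / (sigma * sqrt(T)) = 0.37826871
d2 = d1 - sigma * sqrt(T) = 0.02471532
exp(-rT) = 0.89225796; exp(-qT) = 0.99401796
C = S_0 * exp(-qT) * N(d1) - K * exp(-rT) * N(d2)
N(d1) = 0.64738451; N(d2) = 0.50985898
C = 92.4000 * 0.99401796 * 0.64738451 - 95.8600 * 0.89225796 * 0.50985898 = 15.8513

Answer: Price = 15.8513


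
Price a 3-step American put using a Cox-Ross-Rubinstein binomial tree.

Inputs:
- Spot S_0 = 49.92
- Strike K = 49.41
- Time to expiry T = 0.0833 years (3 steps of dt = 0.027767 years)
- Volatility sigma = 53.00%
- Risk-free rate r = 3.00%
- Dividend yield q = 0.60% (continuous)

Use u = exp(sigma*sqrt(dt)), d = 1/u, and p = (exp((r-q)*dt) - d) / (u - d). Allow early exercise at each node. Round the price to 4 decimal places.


Answer: Price = V(0,0) = 2.9885

Derivation:
dt = T/N = 0.027767
u = exp(sigma*sqrt(dt)) = 1.092333; d = 1/u = 0.915472
p = (exp((r-q)*dt) - d) / (u - d) = 0.481705
Discount per step: exp(-r*dt) = 0.999167
Stock lattice S(k, i) with i counting down-moves:
  k=0: S(0,0) = 49.9200
  k=1: S(1,0) = 54.5293; S(1,1) = 45.7004
  k=2: S(2,0) = 59.5641; S(2,1) = 49.9200; S(2,2) = 41.8374
  k=3: S(3,0) = 65.0638; S(3,1) = 54.5293; S(3,2) = 45.7004; S(3,3) = 38.3010
Terminal payoffs V(N, i) = max(K - S_T, 0):
  V(3,0) = 0.000000; V(3,1) = 0.000000; V(3,2) = 3.709645; V(3,3) = 11.109049
Backward induction: V(k, i) = exp(-r*dt) * [p * V(k+1, i) + (1-p) * V(k+1, i+1)]; then take max(V_cont, immediate exercise) for American.
  V(2,0) = exp(-r*dt) * [p*0.000000 + (1-p)*0.000000] = 0.000000; exercise = 0.000000; V(2,0) = max -> 0.000000
  V(2,1) = exp(-r*dt) * [p*0.000000 + (1-p)*3.709645] = 1.921091; exercise = 0.000000; V(2,1) = max -> 1.921091
  V(2,2) = exp(-r*dt) * [p*3.709645 + (1-p)*11.109049] = 7.538440; exercise = 7.572612; V(2,2) = max -> 7.572612
  V(1,0) = exp(-r*dt) * [p*0.000000 + (1-p)*1.921091] = 0.994864; exercise = 0.000000; V(1,0) = max -> 0.994864
  V(1,1) = exp(-r*dt) * [p*1.921091 + (1-p)*7.572612] = 4.846210; exercise = 3.709645; V(1,1) = max -> 4.846210
  V(0,0) = exp(-r*dt) * [p*0.994864 + (1-p)*4.846210] = 2.988508; exercise = 0.000000; V(0,0) = max -> 2.988508


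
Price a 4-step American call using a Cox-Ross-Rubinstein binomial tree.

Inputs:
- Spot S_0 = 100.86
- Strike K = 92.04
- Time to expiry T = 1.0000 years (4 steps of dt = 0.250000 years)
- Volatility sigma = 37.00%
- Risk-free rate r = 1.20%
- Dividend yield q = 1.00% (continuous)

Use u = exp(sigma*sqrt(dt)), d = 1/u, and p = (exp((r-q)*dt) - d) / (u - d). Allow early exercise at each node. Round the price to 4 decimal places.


Answer: Price = V(0,0) = 19.2870

Derivation:
dt = T/N = 0.250000
u = exp(sigma*sqrt(dt)) = 1.203218; d = 1/u = 0.831104
p = (exp((r-q)*dt) - d) / (u - d) = 0.455225
Discount per step: exp(-r*dt) = 0.997004
Stock lattice S(k, i) with i counting down-moves:
  k=0: S(0,0) = 100.8600
  k=1: S(1,0) = 121.3566; S(1,1) = 83.8252
  k=2: S(2,0) = 146.0185; S(2,1) = 100.8600; S(2,2) = 69.6675
  k=3: S(3,0) = 175.6922; S(3,1) = 121.3566; S(3,2) = 83.8252; S(3,3) = 57.9009
  k=4: S(4,0) = 211.3961; S(4,1) = 146.0185; S(4,2) = 100.8600; S(4,3) = 69.6675; S(4,4) = 48.1217
Terminal payoffs V(N, i) = max(S_T - K, 0):
  V(4,0) = 119.356056; V(4,1) = 53.978513; V(4,2) = 8.820000; V(4,3) = 0.000000; V(4,4) = 0.000000
Backward induction: V(k, i) = exp(-r*dt) * [p * V(k+1, i) + (1-p) * V(k+1, i+1)]; then take max(V_cont, immediate exercise) for American.
  V(3,0) = exp(-r*dt) * [p*119.356056 + (1-p)*53.978513] = 83.489192; exercise = 83.652168; V(3,0) = max -> 83.652168
  V(3,1) = exp(-r*dt) * [p*53.978513 + (1-p)*8.820000] = 29.289305; exercise = 29.316612; V(3,1) = max -> 29.316612
  V(3,2) = exp(-r*dt) * [p*8.820000 + (1-p)*0.000000] = 4.003061; exercise = 0.000000; V(3,2) = max -> 4.003061
  V(3,3) = exp(-r*dt) * [p*0.000000 + (1-p)*0.000000] = 0.000000; exercise = 0.000000; V(3,3) = max -> 0.000000
  V(2,0) = exp(-r*dt) * [p*83.652168 + (1-p)*29.316612] = 53.889629; exercise = 53.978513; V(2,0) = max -> 53.978513
  V(2,1) = exp(-r*dt) * [p*29.316612 + (1-p)*4.003061] = 15.479925; exercise = 8.820000; V(2,1) = max -> 15.479925
  V(2,2) = exp(-r*dt) * [p*4.003061 + (1-p)*0.000000] = 1.816837; exercise = 0.000000; V(2,2) = max -> 1.816837
  V(1,0) = exp(-r*dt) * [p*53.978513 + (1-p)*15.479925] = 32.906595; exercise = 29.316612; V(1,0) = max -> 32.906595
  V(1,1) = exp(-r*dt) * [p*15.479925 + (1-p)*1.816837] = 8.012549; exercise = 0.000000; V(1,1) = max -> 8.012549
  V(0,0) = exp(-r*dt) * [p*32.906595 + (1-p)*8.012549] = 19.287005; exercise = 8.820000; V(0,0) = max -> 19.287005


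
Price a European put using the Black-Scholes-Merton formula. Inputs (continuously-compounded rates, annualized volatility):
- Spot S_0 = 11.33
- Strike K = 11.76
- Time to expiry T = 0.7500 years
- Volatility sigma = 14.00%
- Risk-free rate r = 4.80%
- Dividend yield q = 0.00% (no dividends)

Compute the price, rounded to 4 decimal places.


d1 = (ln(S/K) + (r - q + 0.5*sigma^2) * T) / (sigma * sqrt(T)) = 0.05031305
d2 = d1 - sigma * sqrt(T) = -0.07093051
exp(-rT) = 0.96464029; exp(-qT) = 1.00000000
P = K * exp(-rT) * N(-d2) - S_0 * exp(-qT) * N(-d1)
N(-d1) = 0.47993646; N(-d2) = 0.52827347
P = 11.7600 * 0.96464029 * 0.52827347 - 11.3300 * 1.00000000 * 0.47993646 = 0.5551

Answer: Price = 0.5551


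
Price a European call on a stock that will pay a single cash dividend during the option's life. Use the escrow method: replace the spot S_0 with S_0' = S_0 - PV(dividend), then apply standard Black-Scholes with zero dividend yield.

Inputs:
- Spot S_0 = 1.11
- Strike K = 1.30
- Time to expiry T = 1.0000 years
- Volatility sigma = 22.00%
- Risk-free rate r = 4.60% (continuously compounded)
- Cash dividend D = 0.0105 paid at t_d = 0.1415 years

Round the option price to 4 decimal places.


Answer: Price = 0.0467

Derivation:
PV(D) = D * exp(-r * t_d) = 0.0105 * 0.99351214 = 0.01043188
S_0' = S_0 - PV(D) = 1.1100 - 0.01043188 = 1.09956812
d1 = (ln(S_0'/K) + (r + sigma^2/2)*T) / (sigma*sqrt(T)) = -0.44203081
d2 = d1 - sigma*sqrt(T) = -0.66203081
exp(-rT) = 0.95504196
N(d1) = 0.32923346; N(d2) = 0.25397574
C = S_0' * N(d1) - K * exp(-rT) * N(d2) = 1.09956812 * 0.32923346 - 1.3000 * 0.95504196 * 0.25397574 = 0.0467


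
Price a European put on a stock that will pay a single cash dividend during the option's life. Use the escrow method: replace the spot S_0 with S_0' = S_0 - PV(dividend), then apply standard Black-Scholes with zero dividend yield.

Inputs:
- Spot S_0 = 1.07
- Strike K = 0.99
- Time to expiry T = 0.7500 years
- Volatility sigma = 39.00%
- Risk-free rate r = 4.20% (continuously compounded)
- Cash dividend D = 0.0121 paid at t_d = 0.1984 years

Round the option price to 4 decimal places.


PV(D) = D * exp(-r * t_d) = 0.0121 * 0.99170182 = 0.01199959
S_0' = S_0 - PV(D) = 1.0700 - 0.01199959 = 1.05800041
d1 = (ln(S_0'/K) + (r + sigma^2/2)*T) / (sigma*sqrt(T)) = 0.45882634
d2 = d1 - sigma*sqrt(T) = 0.12107644
exp(-rT) = 0.96899096
N(-d1) = 0.32317944; N(-d2) = 0.45181525
P = K * exp(-rT) * N(-d2) - S_0' * N(-d1) = 0.9900 * 0.96899096 * 0.45181525 - 1.05800041 * 0.32317944 = 0.0915

Answer: Price = 0.0915


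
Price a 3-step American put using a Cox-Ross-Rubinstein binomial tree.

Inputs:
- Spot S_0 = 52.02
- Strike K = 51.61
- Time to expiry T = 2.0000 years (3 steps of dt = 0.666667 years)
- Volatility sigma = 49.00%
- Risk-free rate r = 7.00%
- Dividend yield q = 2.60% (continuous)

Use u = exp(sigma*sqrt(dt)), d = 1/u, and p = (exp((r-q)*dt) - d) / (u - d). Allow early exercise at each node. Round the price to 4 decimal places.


dt = T/N = 0.666667
u = exp(sigma*sqrt(dt)) = 1.491949; d = 1/u = 0.670264
p = (exp((r-q)*dt) - d) / (u - d) = 0.437520
Discount per step: exp(-r*dt) = 0.954405
Stock lattice S(k, i) with i counting down-moves:
  k=0: S(0,0) = 52.0200
  k=1: S(1,0) = 77.6112; S(1,1) = 34.8671
  k=2: S(2,0) = 115.7919; S(2,1) = 52.0200; S(2,2) = 23.3702
  k=3: S(3,0) = 172.7557; S(3,1) = 77.6112; S(3,2) = 34.8671; S(3,3) = 15.6642
Terminal payoffs V(N, i) = max(K - S_T, 0):
  V(3,0) = 0.000000; V(3,1) = 0.000000; V(3,2) = 16.742857; V(3,3) = 35.945793
Backward induction: V(k, i) = exp(-r*dt) * [p * V(k+1, i) + (1-p) * V(k+1, i+1)]; then take max(V_cont, immediate exercise) for American.
  V(2,0) = exp(-r*dt) * [p*0.000000 + (1-p)*0.000000] = 0.000000; exercise = 0.000000; V(2,0) = max -> 0.000000
  V(2,1) = exp(-r*dt) * [p*0.000000 + (1-p)*16.742857] = 8.988133; exercise = 0.000000; V(2,1) = max -> 8.988133
  V(2,2) = exp(-r*dt) * [p*16.742857 + (1-p)*35.945793] = 26.288262; exercise = 28.239802; V(2,2) = max -> 28.239802
  V(1,0) = exp(-r*dt) * [p*0.000000 + (1-p)*8.988133] = 4.825135; exercise = 0.000000; V(1,0) = max -> 4.825135
  V(1,1) = exp(-r*dt) * [p*8.988133 + (1-p)*28.239802] = 18.913273; exercise = 16.742857; V(1,1) = max -> 18.913273
  V(0,0) = exp(-r*dt) * [p*4.825135 + (1-p)*18.913273] = 12.168126; exercise = 0.000000; V(0,0) = max -> 12.168126

Answer: Price = V(0,0) = 12.1681


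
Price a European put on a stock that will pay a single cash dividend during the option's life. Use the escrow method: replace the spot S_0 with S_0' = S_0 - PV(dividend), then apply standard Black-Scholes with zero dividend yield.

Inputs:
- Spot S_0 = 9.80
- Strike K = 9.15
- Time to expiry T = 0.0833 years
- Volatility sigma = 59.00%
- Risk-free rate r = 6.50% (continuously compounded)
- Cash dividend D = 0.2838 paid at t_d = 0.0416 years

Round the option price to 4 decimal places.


Answer: Price = 0.4450

Derivation:
PV(D) = D * exp(-r * t_d) = 0.2838 * 0.99729965 = 0.28303364
S_0' = S_0 - PV(D) = 9.8000 - 0.28303364 = 9.51696636
d1 = (ln(S_0'/K) + (r + sigma^2/2)*T) / (sigma*sqrt(T)) = 0.34786024
d2 = d1 - sigma*sqrt(T) = 0.17757598
exp(-rT) = 0.99460013
N(-d1) = 0.36397257; N(-d2) = 0.42952800
P = K * exp(-rT) * N(-d2) - S_0' * N(-d1) = 9.1500 * 0.99460013 * 0.42952800 - 9.51696636 * 0.36397257 = 0.4450


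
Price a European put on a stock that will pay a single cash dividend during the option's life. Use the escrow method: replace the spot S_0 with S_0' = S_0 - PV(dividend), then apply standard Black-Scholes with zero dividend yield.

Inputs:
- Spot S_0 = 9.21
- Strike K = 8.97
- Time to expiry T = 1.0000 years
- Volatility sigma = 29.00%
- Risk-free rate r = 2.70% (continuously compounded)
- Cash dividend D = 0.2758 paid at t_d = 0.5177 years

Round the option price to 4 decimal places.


Answer: Price = 0.9183

Derivation:
PV(D) = D * exp(-r * t_d) = 0.2758 * 0.98611934 = 0.27197171
S_0' = S_0 - PV(D) = 9.2100 - 0.27197171 = 8.93802829
d1 = (ln(S_0'/K) + (r + sigma^2/2)*T) / (sigma*sqrt(T)) = 0.22579082
d2 = d1 - sigma*sqrt(T) = -0.06420918
exp(-rT) = 0.97336124
N(-d1) = 0.41068206; N(-d2) = 0.52559816
P = K * exp(-rT) * N(-d2) - S_0' * N(-d1) = 8.9700 * 0.97336124 * 0.52559816 - 8.93802829 * 0.41068206 = 0.9183


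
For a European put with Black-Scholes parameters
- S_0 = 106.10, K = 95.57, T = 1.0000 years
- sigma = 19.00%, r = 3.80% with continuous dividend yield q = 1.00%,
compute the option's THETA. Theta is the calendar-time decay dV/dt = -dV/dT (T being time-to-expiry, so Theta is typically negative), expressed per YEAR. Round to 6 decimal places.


Answer: Theta = -2.177107

Derivation:
d1 = 0.7924899071; d2 = 0.6024899071
phi(d1) = 0.2914290615; exp(-qT) = 0.9900498337; exp(-rT) = 0.9627129409
Theta = -S*exp(-qT)*phi(d1)*sigma/(2*sqrt(T)) + r*K*exp(-rT)*N(-d2) - q*S*exp(-qT)*N(-d1)
N(-d1) = 0.2140375372; N(-d2) = 0.2734240398; sqrt(T) = 1.0000000000
Term 1 = -106.1000 * 0.9900498337 * 0.2914290615 * 0.1900 / (2 * 1.0000000000) = -2.9082310176
Term 2 = 0.0380 * 95.5700 * 0.9627129409 * 0.2734240398 = 0.9559577270
Term 3 = -0.0100 * 106.1000 * 0.9900498337 * 0.2140375372 = -0.2248342056
Theta = -2.9082310176 + (0.9559577270) + (-0.2248342056) = -2.177107


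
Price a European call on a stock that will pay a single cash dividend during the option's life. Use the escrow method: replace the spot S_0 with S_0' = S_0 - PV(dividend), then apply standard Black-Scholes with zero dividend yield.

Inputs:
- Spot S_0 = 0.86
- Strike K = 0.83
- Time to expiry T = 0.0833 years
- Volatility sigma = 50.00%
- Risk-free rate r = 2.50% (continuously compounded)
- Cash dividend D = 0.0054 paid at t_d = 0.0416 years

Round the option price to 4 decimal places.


PV(D) = D * exp(-r * t_d) = 0.0054 * 0.99896054 = 0.00539439
S_0' = S_0 - PV(D) = 0.8600 - 0.00539439 = 0.85460561
d1 = (ln(S_0'/K) + (r + sigma^2/2)*T) / (sigma*sqrt(T)) = 0.28902895
d2 = d1 - sigma*sqrt(T) = 0.14472025
exp(-rT) = 0.99791967
N(d1) = 0.61372039; N(d2) = 0.55753412
C = S_0' * N(d1) - K * exp(-rT) * N(d2) = 0.85460561 * 0.61372039 - 0.8300 * 0.99791967 * 0.55753412 = 0.0627

Answer: Price = 0.0627
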